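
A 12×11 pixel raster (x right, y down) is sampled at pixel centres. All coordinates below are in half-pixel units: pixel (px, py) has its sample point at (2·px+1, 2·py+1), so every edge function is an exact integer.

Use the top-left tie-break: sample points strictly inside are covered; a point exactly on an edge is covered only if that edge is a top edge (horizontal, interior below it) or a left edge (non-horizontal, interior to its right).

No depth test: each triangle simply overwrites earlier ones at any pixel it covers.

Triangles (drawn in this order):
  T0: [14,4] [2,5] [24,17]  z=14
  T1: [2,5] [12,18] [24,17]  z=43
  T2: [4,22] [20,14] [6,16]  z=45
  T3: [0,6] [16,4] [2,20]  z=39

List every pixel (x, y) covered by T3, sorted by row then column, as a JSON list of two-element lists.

T0:
  2·area = 166  (B↔C swapped to make it positive)
  edge (14, 4)→(24, 17): d=(10,13) right/bottom  bias=-1
  edge (24, 17)→(2, 5): d=(-22,-12) top-left  bias=+0
  edge (2, 5)→(14, 4): d=(12,-1) top-left  bias=+0
    (1,2)@(3, 5): e=[153,12,1] → X
    (2,2)@(5, 5): e=[127,36,3] → X
    (3,2)@(7, 5): e=[101,60,5] → X
    (4,2)@(9, 5): e=[75,84,7] → X
    (5,2)@(11, 5): e=[49,108,9] → X
    (6,2)@(13, 5): e=[23,132,11] → X
    (7,2)@(15, 5): e=[-3,156,13] → .
    (1,3)@(3, 7): e=[173,-32,25] → .
    (2,3)@(5, 7): e=[147,-8,27] → .
    (3,3)@(7, 7): e=[121,16,29] → X
    (7,3)@(15, 7): e=[17,112,37] → X
    (8,3)@(17, 7): e=[-9,136,39] → .
    (6,5)@(13, 11): e=[83,0,83] → X  [on edge]
  covered (22 px):
    . . . . . . . . . . . .
    . . . . . . . . . . . .
    . X X X X X X . . . . .
    . . . X X X X X . . . .
    . . . . . X X X X . . .
    . . . . . . X X X X . .
    . . . . . . . . X X . .
    . . . . . . . . . . X .
    . . . . . . . . . . . .
    . . . . . . . . . . . .
    . . . . . . . . . . . .
T1:
  2·area = 166  (B↔C swapped to make it positive)
  edge (2, 5)→(24, 17): d=(22,12) right/bottom  bias=-1
  edge (24, 17)→(12, 18): d=(-12,1) right/bottom  bias=-1
  edge (12, 18)→(2, 5): d=(-10,-13) top-left  bias=+0
    (2,3)@(5, 7): e=[8,139,19] → X
    (3,3)@(7, 7): e=[-16,137,45] → .
    (2,4)@(5, 9): e=[52,115,-1] → .
    (3,4)@(7, 9): e=[28,113,25] → X
    (4,4)@(9, 9): e=[4,111,51] → X
    (5,4)@(11, 9): e=[-20,109,77] → .
    (3,5)@(7, 11): e=[72,89,5] → X
    (5,5)@(11, 11): e=[24,85,57] → X
    (6,5)@(13, 11): e=[0,83,83] → .  [on edge]
    (3,6)@(7, 13): e=[116,65,-15] → .
    (4,6)@(9, 13): e=[92,63,11] → X
    (6,6)@(13, 13): e=[44,59,63] → X
  covered (21 px):
    . . . . . . . . . . . .
    . . . . . . . . . . . .
    . . . . . . . . . . . .
    . . X . . . . . . . . .
    . . . X X . . . . . . .
    . . . X X X . . . . . .
    . . . . X X X X . . . .
    . . . . . X X X X X . .
    . . . . . . X X X X X X
    . . . . . . . . . . . .
    . . . . . . . . . . . .
T2:
  2·area = 80  (B↔C swapped to make it positive)
  edge (4, 22)→(6, 16): d=(2,-6) top-left  bias=+0
  edge (6, 16)→(20, 14): d=(14,-2) top-left  bias=+0
  edge (20, 14)→(4, 22): d=(-16,8) right/bottom  bias=-1
    (5,0)@(11, 1): e=[0,-200,280] → .  [on edge]
    (4,3)@(9, 7): e=[0,-120,200] → .  [on edge]
    (3,6)@(7, 13): e=[0,-40,120] → .  [on edge]
    (6,7)@(13, 15): e=[40,0,40] → X  [on edge]
    (7,7)@(15, 15): e=[52,4,24] → X
    (8,7)@(17, 15): e=[64,8,8] → X
    (9,7)@(19, 15): e=[76,12,-8] → .
    (3,8)@(7, 17): e=[8,16,56] → X
    (4,8)@(9, 17): e=[20,20,40] → X
    (5,8)@(11, 17): e=[32,24,24] → X
    (7,8)@(15, 17): e=[56,32,-8] → .
    (8,8)@(17, 17): e=[68,36,-24] → .
    (2,9)@(5, 19): e=[0,40,40] → X  [on edge]
  covered (11 px):
    . . . . . . . . . . . .
    . . . . . . . . . . . .
    . . . . . . . . . . . .
    . . . . . . . . . . . .
    . . . . . . . . . . . .
    . . . . . . . . . . . .
    . . . . . . . . . . . .
    . . . . . . X X X . . .
    . . . X X X X . . . . .
    . . X X X . . . . . . .
    . . X . . . . . . . . .
T3:
  2·area = 228
  edge (0, 6)→(16, 4): d=(16,-2) top-left  bias=+0
  edge (16, 4)→(2, 20): d=(-14,16) right/bottom  bias=-1
  edge (2, 20)→(0, 6): d=(-2,-14) top-left  bias=+0
    (4,2)@(9, 5): e=[2,98,128] → X
    (5,2)@(11, 5): e=[6,66,156] → X
    (6,2)@(13, 5): e=[10,34,184] → X
    (7,2)@(15, 5): e=[14,2,212] → X
    (8,2)@(17, 5): e=[18,-30,240] → .
    (0,3)@(1, 7): e=[18,198,12] → X
    (1,3)@(3, 7): e=[22,166,40] → X
    (2,3)@(5, 7): e=[26,134,68] → X
    (3,3)@(7, 7): e=[30,102,96] → X
    (7,3)@(15, 7): e=[46,-26,208] → .
    (0,4)@(1, 9): e=[50,170,8] → X
    (6,4)@(13, 9): e=[74,-22,176] → .
    (0,6)@(1, 13): e=[114,114,0] → X  [on edge]
  covered (29 px):
    . . . . . . . . . . . .
    . . . . . . . . . . . .
    . . . . X X X X . . . .
    X X X X X X X . . . . .
    X X X X X X . . . . . .
    X X X X X . . . . . . .
    X X X X . . . . . . . .
    . X X . . . . . . . . .
    . X . . . . . . . . . .
    . . . . . . . . . . . .
    . . . . . . . . . . . .

Final: [[4,2],[5,2],[6,2],[7,2],[0,3],[1,3],[2,3],[3,3],[4,3],[5,3],[6,3],[0,4],[1,4],[2,4],[3,4],[4,4],[5,4],[0,5],[1,5],[2,5],[3,5],[4,5],[0,6],[1,6],[2,6],[3,6],[1,7],[2,7],[1,8]]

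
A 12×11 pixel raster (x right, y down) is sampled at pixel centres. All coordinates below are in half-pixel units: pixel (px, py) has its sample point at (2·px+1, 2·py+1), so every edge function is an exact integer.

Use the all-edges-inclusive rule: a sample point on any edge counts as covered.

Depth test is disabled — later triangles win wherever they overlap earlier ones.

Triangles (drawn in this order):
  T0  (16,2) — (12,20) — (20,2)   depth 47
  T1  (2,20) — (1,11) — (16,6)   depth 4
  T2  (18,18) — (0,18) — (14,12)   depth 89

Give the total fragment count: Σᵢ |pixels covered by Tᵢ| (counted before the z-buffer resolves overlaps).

T0:
  2·area = 72  (B↔C swapped to make it positive)
  edge (16, 2)→(20, 2): d=(4,0) inclusive
  edge (20, 2)→(12, 20): d=(-8,18) inclusive
  edge (12, 20)→(16, 2): d=(4,-18) inclusive
    (8,1)@(17, 3): e=[4,46,22] → █
    (9,1)@(19, 3): e=[4,10,58] → █
    (10,1)@(21, 3): e=[4,-26,94] → ·
    (8,2)@(17, 5): e=[12,30,30] → █
    (9,2)@(19, 5): e=[12,-6,66] → ·
    (7,3)@(15, 7): e=[20,50,2] → █
    (9,3)@(19, 7): e=[20,-22,74] → ·
    (7,4)@(15, 9): e=[28,34,10] → █
    (8,4)@(17, 9): e=[28,-2,46] → ·
    (7,5)@(15, 11): e=[36,18,18] → █
    (8,5)@(17, 11): e=[36,-18,54] → ·
    (7,6)@(15, 13): e=[44,2,26] → █
  covered (9 px):
    · · · · · · · · · · · ·
    · · · · · · · · █ █ · ·
    · · · · · · · · █ · · ·
    · · · · · · · █ █ · · ·
    · · · · · · · █ · · · ·
    · · · · · · · █ · · · ·
    · · · · · · · █ · · · ·
    · · · · · · · · · · · ·
    · · · · · · █ · · · · ·
    · · · · · · · · · · · ·
    · · · · · · · · · · · ·
T1:
  2·area = 140
  edge (2, 20)→(1, 11): d=(-1,-9) inclusive
  edge (1, 11)→(16, 6): d=(15,-5) inclusive
  edge (16, 6)→(2, 20): d=(-14,14) inclusive
    (10,0)@(21, 1): e=[190,-50,0] → ·  [on edge]
    (9,1)@(19, 3): e=[170,-30,0] → ·  [on edge]
    (8,2)@(17, 5): e=[150,-10,0] → ·  [on edge]
    (9,2)@(19, 5): e=[168,0,-28] → ·  [on edge]
    (6,3)@(13, 7): e=[112,0,28] → █  [on edge]
    (7,3)@(15, 7): e=[130,10,0] → █  [on edge]
    (8,3)@(17, 7): e=[148,20,-28] → ·
    (3,4)@(7, 9): e=[56,0,84] → █  [on edge]
    (4,4)@(9, 9): e=[74,10,56] → █
    (5,4)@(11, 9): e=[92,20,28] → █
    (6,4)@(13, 9): e=[110,30,0] → █  [on edge]
    (7,4)@(15, 9): e=[128,40,-28] → ·
    (0,5)@(1, 11): e=[0,0,140] → █  [on edge]
    (5,5)@(11, 11): e=[90,50,0] → █  [on edge]
    (4,6)@(9, 13): e=[70,70,0] → █  [on edge]
    (3,7)@(7, 15): e=[50,90,0] → █  [on edge]
    (2,8)@(5, 17): e=[30,110,0] → █  [on edge]
    (1,9)@(3, 19): e=[10,130,0] → █  [on edge]
    (0,10)@(1, 21): e=[-10,150,0] → ·  [on edge]
  covered (22 px):
    · · · · · · · · · · · ·
    · · · · · · · · · · · ·
    · · · · · · · · · · · ·
    · · · · · · █ █ · · · ·
    · · · █ █ █ █ · · · · ·
    █ █ █ █ █ █ · · · · · ·
    · █ █ █ █ · · · · · · ·
    · █ █ █ · · · · · · · ·
    · █ █ · · · · · · · · ·
    · █ · · · · · · · · · ·
    · · · · · · · · · · · ·
T2:
  2·area = 108
  edge (18, 18)→(0, 18): d=(-18,0) inclusive
  edge (0, 18)→(14, 12): d=(14,-6) inclusive
  edge (14, 12)→(18, 18): d=(4,6) inclusive
    (10,4)@(21, 9): e=[162,0,-54] → ·  [on edge]
    (6,6)@(13, 13): e=[90,8,10] → █
    (7,6)@(15, 13): e=[90,20,-2] → ·
    (3,7)@(7, 15): e=[54,0,54] → █  [on edge]
    (4,7)@(9, 15): e=[54,12,42] → █
    (5,7)@(11, 15): e=[54,24,30] → █
    (7,7)@(15, 15): e=[54,48,6] → █
    (8,7)@(17, 15): e=[54,60,-6] → ·
    (1,8)@(3, 17): e=[18,4,86] → █
    (2,8)@(5, 17): e=[18,16,74] → █
    (8,8)@(17, 17): e=[18,88,2] → █
    (9,8)@(19, 17): e=[18,100,-10] → ·
  covered (14 px):
    · · · · · · · · · · · ·
    · · · · · · · · · · · ·
    · · · · · · · · · · · ·
    · · · · · · · · · · · ·
    · · · · · · · · · · · ·
    · · · · · · · · · · · ·
    · · · · · · █ · · · · ·
    · · · █ █ █ █ █ · · · ·
    · █ █ █ █ █ █ █ █ · · ·
    · · · · · · · · · · · ·
    · · · · · · · · · · · ·

Answer: 45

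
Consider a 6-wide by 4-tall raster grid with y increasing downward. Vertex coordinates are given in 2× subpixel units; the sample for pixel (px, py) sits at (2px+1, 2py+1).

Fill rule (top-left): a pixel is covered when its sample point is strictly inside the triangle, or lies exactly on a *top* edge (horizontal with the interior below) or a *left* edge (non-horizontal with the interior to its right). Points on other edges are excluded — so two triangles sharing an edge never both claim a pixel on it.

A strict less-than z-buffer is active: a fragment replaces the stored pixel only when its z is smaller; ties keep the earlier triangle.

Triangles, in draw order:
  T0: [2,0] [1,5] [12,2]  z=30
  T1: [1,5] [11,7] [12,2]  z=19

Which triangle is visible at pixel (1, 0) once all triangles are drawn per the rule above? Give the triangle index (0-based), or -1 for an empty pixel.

T0:
  2·area = 52  (B↔C swapped to make it positive)
  edge (2, 0)→(12, 2): d=(10,2) right/bottom  bias=-1
  edge (12, 2)→(1, 5): d=(-11,3) right/bottom  bias=-1
  edge (1, 5)→(2, 0): d=(1,-5) top-left  bias=+0
    (1,0)@(3, 1): e=[8,38,6] → X
    (2,0)@(5, 1): e=[4,32,16] → X
    (3,0)@(7, 1): e=[0,26,26] → .  [on edge]
    (1,1)@(3, 3): e=[28,16,8] → X
    (3,1)@(7, 3): e=[20,4,28] → X
    (4,1)@(9, 3): e=[16,-2,38] → .
    (0,2)@(1, 5): e=[52,0,0] → .  [on edge]
    (1,2)@(3, 5): e=[48,-6,10] → .
    (2,2)@(5, 5): e=[44,-12,20] → .
    (3,2)@(7, 5): e=[40,-18,30] → .
  covered (5 px):
    . X X . . .
    . X X X . .
    . . . . . .
    . . . . . .
T1:
  2·area = 52  (B↔C swapped to make it positive)
  edge (1, 5)→(12, 2): d=(11,-3) top-left  bias=+0
  edge (12, 2)→(11, 7): d=(-1,5) right/bottom  bias=-1
  edge (11, 7)→(1, 5): d=(-10,-2) top-left  bias=+0
    (4,1)@(9, 3): e=[2,14,36] → X
    (5,1)@(11, 3): e=[8,4,40] → X
    (0,2)@(1, 5): e=[0,52,0] → X  [on edge]
    (1,2)@(3, 5): e=[6,42,4] → X
    (2,2)@(5, 5): e=[12,32,8] → X
    (3,2)@(7, 5): e=[18,22,12] → X
    (0,3)@(1, 7): e=[22,50,-20] → .
    (1,3)@(3, 7): e=[28,40,-16] → .
    (2,3)@(5, 7): e=[34,30,-12] → .
    (3,3)@(7, 7): e=[40,20,-8] → .
    (4,3)@(9, 7): e=[46,10,-4] → .
    (5,3)@(11, 7): e=[52,0,0] → .  [on edge]
  covered (8 px):
    . . . . . .
    . . . . X X
    X X X X X X
    . . . . . .

Z-buffer (winner per pixel, '.' = empty):
  . 0 0 . . .
  . 0 0 0 1 1
  1 1 1 1 1 1
  . . . . . .

Answer: 0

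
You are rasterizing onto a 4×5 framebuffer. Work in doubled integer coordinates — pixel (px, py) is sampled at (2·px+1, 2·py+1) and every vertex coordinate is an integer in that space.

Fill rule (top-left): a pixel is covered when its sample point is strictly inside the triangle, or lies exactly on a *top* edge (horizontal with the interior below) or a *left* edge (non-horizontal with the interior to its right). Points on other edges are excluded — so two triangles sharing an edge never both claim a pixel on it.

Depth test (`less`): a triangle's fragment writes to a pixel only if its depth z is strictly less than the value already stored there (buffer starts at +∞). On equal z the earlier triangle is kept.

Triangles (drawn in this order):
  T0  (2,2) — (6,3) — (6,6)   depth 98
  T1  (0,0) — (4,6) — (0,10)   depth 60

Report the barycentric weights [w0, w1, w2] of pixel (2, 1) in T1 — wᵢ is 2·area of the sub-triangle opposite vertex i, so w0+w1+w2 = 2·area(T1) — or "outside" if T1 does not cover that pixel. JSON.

T0:
  2·area = 12
  edge (2, 2)→(6, 3): d=(4,1) right/bottom  bias=-1
  edge (6, 3)→(6, 6): d=(0,3) right/bottom  bias=-1
  edge (6, 6)→(2, 2): d=(-4,-4) top-left  bias=+0
    (0,0)@(1, 1): e=[-3,15,0] → ·  [on edge]
    (1,1)@(3, 3): e=[3,9,0] → #  [on edge]
    (2,1)@(5, 3): e=[1,3,8] → #
    (3,1)@(7, 3): e=[-1,-3,16] → ·
    (1,2)@(3, 5): e=[11,9,-8] → ·
    (2,2)@(5, 5): e=[9,3,0] → #  [on edge]
    (3,2)@(7, 5): e=[7,-3,8] → ·
    (2,3)@(5, 7): e=[17,3,-8] → ·
    (3,3)@(7, 7): e=[15,-3,0] → ·  [on edge]
  covered (3 px):
    · · · ·
    · # # ·
    · · # ·
    · · · ·
    · · · ·
T1:
  2·area = 40
  edge (0, 0)→(4, 6): d=(4,6) right/bottom  bias=-1
  edge (4, 6)→(0, 10): d=(-4,4) right/bottom  bias=-1
  edge (0, 10)→(0, 0): d=(0,-10) top-left  bias=+0
    (0,1)@(1, 3): e=[6,24,10] → #
    (1,1)@(3, 3): e=[-6,16,30] → ·
    (3,1)@(7, 3): e=[-30,0,70] → ·  [on edge]
    (0,2)@(1, 5): e=[14,16,10] → #
    (1,2)@(3, 5): e=[2,8,30] → #
    (2,2)@(5, 5): e=[-10,0,50] → ·  [on edge]
    (0,3)@(1, 7): e=[22,8,10] → #
    (1,3)@(3, 7): e=[10,0,30] → ·  [on edge]
    (0,4)@(1, 9): e=[30,0,10] → ·  [on edge]
  covered (4 px):
    · · · ·
    # · · ·
    # # · ·
    # · · ·
    · · · ·

Result: "outside"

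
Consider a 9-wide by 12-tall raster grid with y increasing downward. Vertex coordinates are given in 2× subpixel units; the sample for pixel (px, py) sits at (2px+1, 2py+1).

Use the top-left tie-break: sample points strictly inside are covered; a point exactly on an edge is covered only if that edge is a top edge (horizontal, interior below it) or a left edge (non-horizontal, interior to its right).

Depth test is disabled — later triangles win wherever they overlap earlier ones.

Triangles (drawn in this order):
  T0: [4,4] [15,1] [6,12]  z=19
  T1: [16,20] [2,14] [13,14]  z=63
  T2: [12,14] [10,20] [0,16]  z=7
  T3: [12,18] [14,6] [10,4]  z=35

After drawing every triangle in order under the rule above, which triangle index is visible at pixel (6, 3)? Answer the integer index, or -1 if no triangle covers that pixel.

T0:
  2·area = 94
  edge (4, 4)→(15, 1): d=(11,-3) top-left  bias=+0
  edge (15, 1)→(6, 12): d=(-9,11) right/bottom  bias=-1
  edge (6, 12)→(4, 4): d=(-2,-8) top-left  bias=+0
    (7,0)@(15, 1): e=[0,0,94] → ·  [on edge]
    (4,1)@(9, 3): e=[4,48,42] → █
    (5,1)@(11, 3): e=[10,26,58] → █
    (6,1)@(13, 3): e=[16,4,74] → █
    (7,1)@(15, 3): e=[22,-18,90] → ·
    (2,2)@(5, 5): e=[14,74,6] → █
    (3,2)@(7, 5): e=[20,52,22] → █
    (6,2)@(13, 5): e=[38,-14,70] → ·
    (2,3)@(5, 7): e=[36,56,2] → █
    (5,3)@(11, 7): e=[54,-10,50] → ·
    (2,4)@(5, 9): e=[58,38,-2] → ·
    (3,4)@(7, 9): e=[64,16,14] → █
  covered (11 px):
    · · · · · · · · ·
    · · · · █ █ █ · ·
    · · █ █ █ █ · · ·
    · · █ █ █ · · · ·
    · · · █ · · · · ·
    · · · · · · · · ·
    · · · · · · · · ·
    · · · · · · · · ·
    · · · · · · · · ·
    · · · · · · · · ·
    · · · · · · · · ·
    · · · · · · · · ·
T1:
  2·area = 66
  edge (16, 20)→(2, 14): d=(-14,-6) top-left  bias=+0
  edge (2, 14)→(13, 14): d=(11,0) top-left  bias=+0
  edge (13, 14)→(16, 20): d=(3,6) right/bottom  bias=-1
    (2,7)@(5, 15): e=[4,11,51] → █
    (3,7)@(7, 15): e=[16,11,39] → █
    (4,7)@(9, 15): e=[28,11,27] → █
    (5,7)@(11, 15): e=[40,11,15] → █
    (6,7)@(13, 15): e=[52,11,3] → █
    (7,7)@(15, 15): e=[64,11,-9] → ·
    (2,8)@(5, 17): e=[-24,33,57] → ·
    (3,8)@(7, 17): e=[-12,33,45] → ·
    (4,8)@(9, 17): e=[0,33,33] → █  [on edge]
    (7,8)@(15, 17): e=[36,33,-3] → ·
    (4,9)@(9, 19): e=[-28,55,39] → ·
    (5,9)@(11, 19): e=[-16,55,27] → ·
  covered (9 px):
    · · · · · · · · ·
    · · · · · · · · ·
    · · · · · · · · ·
    · · · · · · · · ·
    · · · · · · · · ·
    · · · · · · · · ·
    · · · · · · · · ·
    · · █ █ █ █ █ · ·
    · · · · █ █ █ · ·
    · · · · · · · █ ·
    · · · · · · · · ·
    · · · · · · · · ·
T2:
  2·area = 68
  edge (12, 14)→(10, 20): d=(-2,6) right/bottom  bias=-1
  edge (10, 20)→(0, 16): d=(-10,-4) top-left  bias=+0
  edge (0, 16)→(12, 14): d=(12,-2) top-left  bias=+0
    (7,2)@(15, 5): e=[0,170,-102] → ·  [on edge]
    (6,5)@(13, 11): e=[0,102,-34] → ·  [on edge]
    (3,7)@(7, 15): e=[28,38,2] → █
    (4,7)@(9, 15): e=[16,46,6] → █
    (5,7)@(11, 15): e=[4,54,10] → █
    (6,7)@(13, 15): e=[-8,62,14] → ·
    (1,8)@(3, 17): e=[48,2,18] → █
    (2,8)@(5, 17): e=[36,10,22] → █
    (5,8)@(11, 17): e=[0,34,34] → ·  [on edge]
    (1,9)@(3, 19): e=[44,-18,42] → ·
    (2,9)@(5, 19): e=[32,-10,46] → ·
    (3,9)@(7, 19): e=[20,-2,50] → ·
    (4,11)@(9, 23): e=[0,-34,102] → ·  [on edge]
  covered (8 px):
    · · · · · · · · ·
    · · · · · · · · ·
    · · · · · · · · ·
    · · · · · · · · ·
    · · · · · · · · ·
    · · · · · · · · ·
    · · · · · · · · ·
    · · · █ █ █ · · ·
    · █ █ █ █ · · · ·
    · · · · █ · · · ·
    · · · · · · · · ·
    · · · · · · · · ·
T3:
  2·area = 52  (B↔C swapped to make it positive)
  edge (12, 18)→(10, 4): d=(-2,-14) top-left  bias=+0
  edge (10, 4)→(14, 6): d=(4,2) right/bottom  bias=-1
  edge (14, 6)→(12, 18): d=(-2,12) right/bottom  bias=-1
    (5,2)@(11, 5): e=[12,2,38] → █
    (6,2)@(13, 5): e=[40,-2,14] → ·
    (5,3)@(11, 7): e=[8,10,34] → █
    (6,3)@(13, 7): e=[36,6,10] → █
    (7,3)@(15, 7): e=[64,2,-14] → ·
    (5,4)@(11, 9): e=[4,18,30] → █
    (7,4)@(15, 9): e=[60,10,-18] → ·
    (5,5)@(11, 11): e=[0,26,26] → █  [on edge]
    (7,5)@(15, 11): e=[56,18,-22] → ·
    (5,6)@(11, 13): e=[-4,34,22] → ·
    (6,6)@(13, 13): e=[24,30,-2] → ·
  covered (7 px):
    · · · · · · · · ·
    · · · · · · · · ·
    · · · · · █ · · ·
    · · · · · █ █ · ·
    · · · · · █ █ · ·
    · · · · · █ █ · ·
    · · · · · · · · ·
    · · · · · · · · ·
    · · · · · · · · ·
    · · · · · · · · ·
    · · · · · · · · ·
    · · · · · · · · ·

Z-buffer (winner per pixel, '.' = empty):
  . . . . . . . . .
  . . . . 0 0 0 . .
  . . 0 0 0 3 . . .
  . . 0 0 0 3 3 . .
  . . . 0 . 3 3 . .
  . . . . . 3 3 . .
  . . . . . . . . .
  . . 1 2 2 2 1 . .
  . 2 2 2 2 1 1 . .
  . . . . 2 . . 1 .
  . . . . . . . . .
  . . . . . . . . .

Result: 3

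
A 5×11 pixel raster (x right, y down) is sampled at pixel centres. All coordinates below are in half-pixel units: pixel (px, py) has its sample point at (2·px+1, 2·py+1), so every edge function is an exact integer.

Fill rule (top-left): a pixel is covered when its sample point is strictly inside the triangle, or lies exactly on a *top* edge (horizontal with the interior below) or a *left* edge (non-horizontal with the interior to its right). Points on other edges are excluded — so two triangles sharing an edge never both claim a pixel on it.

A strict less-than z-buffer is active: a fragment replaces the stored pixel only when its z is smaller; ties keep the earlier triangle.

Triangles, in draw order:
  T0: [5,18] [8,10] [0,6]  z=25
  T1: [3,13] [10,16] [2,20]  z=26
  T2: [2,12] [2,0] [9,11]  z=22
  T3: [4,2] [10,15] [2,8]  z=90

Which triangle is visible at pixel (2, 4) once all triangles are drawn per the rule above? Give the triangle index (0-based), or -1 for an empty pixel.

T0:
  2·area = 76  (B↔C swapped to make it positive)
  edge (5, 18)→(0, 6): d=(-5,-12) top-left  bias=+0
  edge (0, 6)→(8, 10): d=(8,4) right/bottom  bias=-1
  edge (8, 10)→(5, 18): d=(-3,8) right/bottom  bias=-1
    (0,3)@(1, 7): e=[7,4,65] → X
    (1,3)@(3, 7): e=[31,-4,49] → .
    (0,4)@(1, 9): e=[-3,20,59] → .
    (1,4)@(3, 9): e=[21,12,43] → X
    (2,4)@(5, 9): e=[45,4,27] → X
    (3,4)@(7, 9): e=[69,-4,11] → .
    (1,5)@(3, 11): e=[11,28,37] → X
    (3,5)@(7, 11): e=[59,12,5] → X
    (4,5)@(9, 11): e=[83,4,-11] → .
    (1,6)@(3, 13): e=[1,44,31] → X
    (3,6)@(7, 13): e=[49,28,-1] → .
    (1,7)@(3, 15): e=[-9,60,25] → .
  covered (10 px):
    . . . . .
    . . . . .
    . . . . .
    X . . . .
    . X X . .
    . X X X .
    . X X . .
    . . X . .
    . . X . .
    . . . . .
    . . . . .
T1:
  2·area = 52
  edge (3, 13)→(10, 16): d=(7,3) right/bottom  bias=-1
  edge (10, 16)→(2, 20): d=(-8,4) right/bottom  bias=-1
  edge (2, 20)→(3, 13): d=(1,-7) top-left  bias=+0
    (1,6)@(3, 13): e=[0,52,0] → .  [on edge]
    (1,7)@(3, 15): e=[14,36,2] → X
    (2,7)@(5, 15): e=[8,28,16] → X
    (3,7)@(7, 15): e=[2,20,30] → X
    (4,7)@(9, 15): e=[-4,12,44] → .
    (1,8)@(3, 17): e=[28,20,4] → X
    (4,8)@(9, 17): e=[10,-4,46] → .
    (1,9)@(3, 19): e=[42,4,6] → X
    (2,9)@(5, 19): e=[36,-4,20] → .
    (3,9)@(7, 19): e=[30,-12,34] → .
    (1,10)@(3, 21): e=[56,-12,8] → .
  covered (7 px):
    . . . . .
    . . . . .
    . . . . .
    . . . . .
    . . . . .
    . . . . .
    . . . . .
    . X X X .
    . X X X .
    . X . . .
    . . . . .
T2:
  2·area = 84
  edge (2, 12)→(2, 0): d=(0,-12) top-left  bias=+0
  edge (2, 0)→(9, 11): d=(7,11) right/bottom  bias=-1
  edge (9, 11)→(2, 12): d=(-7,1) right/bottom  bias=-1
    (1,1)@(3, 3): e=[12,10,62] → X
    (2,1)@(5, 3): e=[36,-12,60] → .
    (1,2)@(3, 5): e=[12,24,48] → X
    (2,2)@(5, 5): e=[36,2,46] → X
    (3,2)@(7, 5): e=[60,-20,44] → .
    (1,3)@(3, 7): e=[12,38,34] → X
    (3,3)@(7, 7): e=[60,-6,30] → .
    (1,4)@(3, 9): e=[12,52,20] → X
    (3,4)@(7, 9): e=[60,8,16] → X
    (4,4)@(9, 9): e=[84,-14,14] → .
    (1,5)@(3, 11): e=[12,66,6] → X
    (4,5)@(9, 11): e=[84,0,0] → .  [on edge]
  covered (11 px):
    . . . . .
    . X . . .
    . X X . .
    . X X . .
    . X X X .
    . X X X .
    . . . . .
    . . . . .
    . . . . .
    . . . . .
    . . . . .
T3:
  2·area = 62
  edge (4, 2)→(10, 15): d=(6,13) right/bottom  bias=-1
  edge (10, 15)→(2, 8): d=(-8,-7) top-left  bias=+0
  edge (2, 8)→(4, 2): d=(2,-6) top-left  bias=+0
    (1,2)@(3, 5): e=[31,31,0] → X  [on edge]
    (2,2)@(5, 5): e=[5,45,12] → X
    (3,2)@(7, 5): e=[-21,59,24] → .
    (1,3)@(3, 7): e=[43,15,4] → X
    (3,3)@(7, 7): e=[-9,43,28] → .
    (1,4)@(3, 9): e=[55,-1,8] → .
    (2,4)@(5, 9): e=[29,13,20] → X
    (3,4)@(7, 9): e=[3,27,32] → X
    (4,4)@(9, 9): e=[-23,41,44] → .
    (0,5)@(1, 11): e=[93,-31,0] → .  [on edge]
    (2,5)@(5, 11): e=[41,-3,24] → .
    (3,5)@(7, 11): e=[15,11,36] → X
  covered (8 px):
    . . . . .
    . . . . .
    . X X . .
    . X X . .
    . . X X .
    . . . X .
    . . . . X
    . . . . .
    . . . . .
    . . . . .
    . . . . .

Z-buffer (winner per pixel, '.' = empty):
  . . . . .
  . 2 . . .
  . 2 2 . .
  0 2 2 . .
  . 2 2 2 .
  . 2 2 2 .
  . 0 0 . 3
  . 1 0 1 .
  . 1 0 1 .
  . 1 . . .
  . . . . .

Result: 2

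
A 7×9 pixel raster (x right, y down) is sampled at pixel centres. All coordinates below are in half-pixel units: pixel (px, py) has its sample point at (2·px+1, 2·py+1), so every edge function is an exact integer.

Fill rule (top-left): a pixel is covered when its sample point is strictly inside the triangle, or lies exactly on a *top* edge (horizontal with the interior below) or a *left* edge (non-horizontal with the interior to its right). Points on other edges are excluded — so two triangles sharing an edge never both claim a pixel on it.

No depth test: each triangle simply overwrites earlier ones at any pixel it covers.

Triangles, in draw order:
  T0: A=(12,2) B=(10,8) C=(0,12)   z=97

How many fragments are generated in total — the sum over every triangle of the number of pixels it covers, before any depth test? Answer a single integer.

T0:
  2·area = 52
  edge (12, 2)→(10, 8): d=(-2,6) right/bottom  bias=-1
  edge (10, 8)→(0, 12): d=(-10,4) right/bottom  bias=-1
  edge (0, 12)→(12, 2): d=(12,-10) top-left  bias=+0
    (5,1)@(11, 3): e=[4,46,2] → X
    (6,1)@(13, 3): e=[-8,38,22] → .
    (4,2)@(9, 5): e=[12,34,6] → X
    (5,2)@(11, 5): e=[0,26,26] → .  [on edge]
    (3,3)@(7, 7): e=[20,22,10] → X
    (5,3)@(11, 7): e=[-4,6,50] → .
    (2,4)@(5, 9): e=[28,10,14] → X
    (4,4)@(9, 9): e=[4,-6,54] → .
    (2,5)@(5, 11): e=[24,-10,38] → .
    (3,5)@(7, 11): e=[12,-18,58] → .
    (4,5)@(9, 11): e=[0,-26,78] → .  [on edge]
    (3,8)@(7, 17): e=[0,-78,130] → .  [on edge]
  covered (6 px):
    . . . . . . .
    . . . . . X .
    . . . . X . .
    . . . X X . .
    . . X X . . .
    . . . . . . .
    . . . . . . .
    . . . . . . .
    . . . . . . .

Answer: 6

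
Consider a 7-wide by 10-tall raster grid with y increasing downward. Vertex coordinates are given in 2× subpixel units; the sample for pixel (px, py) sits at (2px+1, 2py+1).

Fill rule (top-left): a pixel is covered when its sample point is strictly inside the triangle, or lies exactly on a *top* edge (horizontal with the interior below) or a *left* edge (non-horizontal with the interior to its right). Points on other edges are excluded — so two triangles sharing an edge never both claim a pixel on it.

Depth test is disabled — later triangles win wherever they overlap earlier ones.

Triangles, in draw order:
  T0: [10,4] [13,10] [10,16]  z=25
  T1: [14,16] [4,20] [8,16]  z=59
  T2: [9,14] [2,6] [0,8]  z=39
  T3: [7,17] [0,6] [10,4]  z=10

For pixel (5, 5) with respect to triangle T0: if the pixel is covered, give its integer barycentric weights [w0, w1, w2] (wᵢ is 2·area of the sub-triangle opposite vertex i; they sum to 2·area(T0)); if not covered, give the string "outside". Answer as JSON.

T0:
  2·area = 36
  edge (10, 4)→(13, 10): d=(3,6) right/bottom  bias=-1
  edge (13, 10)→(10, 16): d=(-3,6) right/bottom  bias=-1
  edge (10, 16)→(10, 4): d=(0,-12) top-left  bias=+0
    (5,3)@(11, 7): e=[3,21,12] → #
    (6,3)@(13, 7): e=[-9,9,36] → ·
    (5,4)@(11, 9): e=[9,15,12] → #
    (6,4)@(13, 9): e=[-3,3,36] → ·
    (5,5)@(11, 11): e=[15,9,12] → #
    (6,5)@(13, 11): e=[3,-3,36] → ·
    (5,6)@(11, 13): e=[21,3,12] → #
    (6,6)@(13, 13): e=[9,-9,36] → ·
    (5,7)@(11, 15): e=[27,-3,12] → ·
  covered (4 px):
    · · · · · · ·
    · · · · · · ·
    · · · · · · ·
    · · · · · # ·
    · · · · · # ·
    · · · · · # ·
    · · · · · # ·
    · · · · · · ·
    · · · · · · ·
    · · · · · · ·
T1:
  2·area = 24
  edge (14, 16)→(4, 20): d=(-10,4) right/bottom  bias=-1
  edge (4, 20)→(8, 16): d=(4,-4) top-left  bias=+0
  edge (8, 16)→(14, 16): d=(6,0) top-left  bias=+0
    (6,5)@(13, 11): e=[54,0,-30] → ·  [on edge]
    (5,6)@(11, 13): e=[42,0,-18] → ·  [on edge]
    (4,7)@(9, 15): e=[30,0,-6] → ·  [on edge]
    (3,8)@(7, 17): e=[18,0,6] → #  [on edge]
    (4,8)@(9, 17): e=[10,8,6] → #
    (5,8)@(11, 17): e=[2,16,6] → #
    (6,8)@(13, 17): e=[-6,24,6] → ·
    (2,9)@(5, 19): e=[6,0,18] → #  [on edge]
    (3,9)@(7, 19): e=[-2,8,18] → ·
    (4,9)@(9, 19): e=[-10,16,18] → ·
    (5,9)@(11, 19): e=[-18,24,18] → ·
  covered (4 px):
    · · · · · · ·
    · · · · · · ·
    · · · · · · ·
    · · · · · · ·
    · · · · · · ·
    · · · · · · ·
    · · · · · · ·
    · · · · · · ·
    · · · # # # ·
    · · # · · · ·
T2:
  2·area = 30  (B↔C swapped to make it positive)
  edge (9, 14)→(0, 8): d=(-9,-6) top-left  bias=+0
  edge (0, 8)→(2, 6): d=(2,-2) top-left  bias=+0
  edge (2, 6)→(9, 14): d=(7,8) right/bottom  bias=-1
    (3,0)@(7, 1): e=[105,0,-75] → ·  [on edge]
    (2,1)@(5, 3): e=[75,0,-45] → ·  [on edge]
    (1,2)@(3, 5): e=[45,0,-15] → ·  [on edge]
    (0,3)@(1, 7): e=[15,0,15] → #  [on edge]
    (1,3)@(3, 7): e=[27,4,-1] → ·
    (0,4)@(1, 9): e=[-3,4,29] → ·
    (1,4)@(3, 9): e=[9,8,13] → #
    (2,4)@(5, 9): e=[21,12,-3] → ·
    (1,5)@(3, 11): e=[-9,12,27] → ·
    (2,5)@(5, 11): e=[3,16,11] → #
    (3,5)@(7, 11): e=[15,20,-5] → ·
    (2,6)@(5, 13): e=[-15,20,25] → ·
  covered (3 px):
    · · · · · · ·
    · · · · · · ·
    · · · · · · ·
    # · · · · · ·
    · # · · · · ·
    · · # · · · ·
    · · · · · · ·
    · · · · · · ·
    · · · · · · ·
    · · · · · · ·
T3:
  2·area = 124
  edge (7, 17)→(0, 6): d=(-7,-11) top-left  bias=+0
  edge (0, 6)→(10, 4): d=(10,-2) top-left  bias=+0
  edge (10, 4)→(7, 17): d=(-3,13) right/bottom  bias=-1
    (2,2)@(5, 5): e=[62,0,62] → #  [on edge]
    (3,2)@(7, 5): e=[84,4,36] → #
    (4,2)@(9, 5): e=[106,8,10] → #
    (5,2)@(11, 5): e=[128,12,-16] → ·
    (0,3)@(1, 7): e=[4,12,108] → #
    (1,3)@(3, 7): e=[26,16,82] → #
    (5,3)@(11, 7): e=[114,32,-22] → ·
    (0,4)@(1, 9): e=[-10,32,102] → ·
    (1,4)@(3, 9): e=[12,36,76] → #
    (4,4)@(9, 9): e=[78,48,-2] → ·
    (1,5)@(3, 11): e=[-2,56,70] → ·
    (2,5)@(5, 11): e=[20,60,44] → #
    (3,8)@(7, 17): e=[0,124,0] → ·  [on edge]
  covered (16 px):
    · · · · · · ·
    · · · · · · ·
    · · # # # · ·
    # # # # # · ·
    · # # # · · ·
    · · # # · · ·
    · · # # · · ·
    · · · # · · ·
    · · · · · · ·
    · · · · · · ·

Answer: [9,12,15]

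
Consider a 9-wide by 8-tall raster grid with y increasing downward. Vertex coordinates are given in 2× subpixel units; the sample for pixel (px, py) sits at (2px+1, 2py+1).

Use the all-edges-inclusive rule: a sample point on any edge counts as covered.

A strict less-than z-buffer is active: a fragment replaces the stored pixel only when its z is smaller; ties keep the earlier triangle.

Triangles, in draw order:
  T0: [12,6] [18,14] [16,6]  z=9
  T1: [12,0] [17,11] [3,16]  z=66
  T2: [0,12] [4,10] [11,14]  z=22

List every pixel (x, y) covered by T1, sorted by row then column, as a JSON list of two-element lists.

T0:
  2·area = 32  (B↔C swapped to make it positive)
  edge (12, 6)→(16, 6): d=(4,0) inclusive
  edge (16, 6)→(18, 14): d=(2,8) inclusive
  edge (18, 14)→(12, 6): d=(-6,-8) inclusive
    (6,3)@(13, 7): e=[4,26,2] → #
    (7,3)@(15, 7): e=[4,10,18] → #
    (8,3)@(17, 7): e=[4,-6,34] → ·
    (6,4)@(13, 9): e=[12,30,-10] → ·
    (7,4)@(15, 9): e=[12,14,6] → #
    (8,4)@(17, 9): e=[12,-2,22] → ·
    (7,5)@(15, 11): e=[20,18,-6] → ·
    (8,5)@(17, 11): e=[20,2,10] → #
    (8,6)@(17, 13): e=[28,6,-2] → ·
  covered (4 px):
    · · · · · · · · ·
    · · · · · · · · ·
    · · · · · · · · ·
    · · · · · · # # ·
    · · · · · · · # ·
    · · · · · · · · #
    · · · · · · · · ·
    · · · · · · · · ·
T1:
  2·area = 179
  edge (12, 0)→(17, 11): d=(5,11) inclusive
  edge (17, 11)→(3, 16): d=(-14,5) inclusive
  edge (3, 16)→(12, 0): d=(9,-16) inclusive
    (5,1)@(11, 3): e=[26,142,11] → #
    (6,1)@(13, 3): e=[4,132,43] → #
    (7,1)@(15, 3): e=[-18,122,75] → ·
    (5,2)@(11, 5): e=[36,114,29] → #
    (7,2)@(15, 5): e=[-8,94,93] → ·
    (4,3)@(9, 7): e=[68,96,15] → #
    (7,3)@(15, 7): e=[2,66,111] → #
    (8,3)@(17, 7): e=[-20,56,143] → ·
    (3,4)@(7, 9): e=[100,78,1] → #
    (8,4)@(17, 9): e=[-10,28,161] → ·
    (3,5)@(7, 11): e=[110,50,19] → #
    (8,5)@(17, 11): e=[0,0,179] → #  [on edge]
  covered (24 px):
    · · · · · · · · ·
    · · · · · # # · ·
    · · · · · # # · ·
    · · · · # # # # ·
    · · · # # # # # ·
    · · · # # # # # #
    · · # # # # · · ·
    · · # · · · · · ·
T2:
  2·area = 30
  edge (0, 12)→(4, 10): d=(4,-2) inclusive
  edge (4, 10)→(11, 14): d=(7,4) inclusive
  edge (11, 14)→(0, 12): d=(-11,-2) inclusive
    (1,5)@(3, 11): e=[2,11,17] → #
    (2,5)@(5, 11): e=[6,3,21] → #
    (3,5)@(7, 11): e=[10,-5,25] → ·
    (1,6)@(3, 13): e=[10,25,-5] → ·
    (2,6)@(5, 13): e=[14,17,-1] → ·
    (3,6)@(7, 13): e=[18,9,3] → #
    (4,6)@(9, 13): e=[22,1,7] → #
    (5,6)@(11, 13): e=[26,-7,11] → ·
    (3,7)@(7, 15): e=[26,23,-19] → ·
    (4,7)@(9, 15): e=[30,15,-15] → ·
  covered (4 px):
    · · · · · · · · ·
    · · · · · · · · ·
    · · · · · · · · ·
    · · · · · · · · ·
    · · · · · · · · ·
    · # # · · · · · ·
    · · · # # · · · ·
    · · · · · · · · ·

Result: [[5,1],[6,1],[5,2],[6,2],[4,3],[5,3],[6,3],[7,3],[3,4],[4,4],[5,4],[6,4],[7,4],[3,5],[4,5],[5,5],[6,5],[7,5],[8,5],[2,6],[3,6],[4,6],[5,6],[2,7]]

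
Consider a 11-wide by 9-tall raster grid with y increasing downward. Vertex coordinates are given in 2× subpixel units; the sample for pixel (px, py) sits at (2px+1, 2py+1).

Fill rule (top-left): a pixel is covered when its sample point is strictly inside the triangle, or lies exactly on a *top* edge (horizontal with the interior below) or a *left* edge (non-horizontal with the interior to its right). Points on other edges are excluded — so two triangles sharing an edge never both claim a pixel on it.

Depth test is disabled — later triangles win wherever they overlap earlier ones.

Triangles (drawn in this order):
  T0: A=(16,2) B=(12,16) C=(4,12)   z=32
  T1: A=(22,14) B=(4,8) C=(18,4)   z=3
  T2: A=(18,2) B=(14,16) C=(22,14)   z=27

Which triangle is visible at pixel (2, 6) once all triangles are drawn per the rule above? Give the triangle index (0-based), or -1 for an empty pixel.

T0:
  2·area = 128
  edge (16, 2)→(12, 16): d=(-4,14) right/bottom  bias=-1
  edge (12, 16)→(4, 12): d=(-8,-4) top-left  bias=+0
  edge (4, 12)→(16, 2): d=(12,-10) top-left  bias=+0
    (7,1)@(15, 3): e=[10,116,2] → X
    (8,1)@(17, 3): e=[-18,124,22] → .
    (6,2)@(13, 5): e=[30,92,6] → X
    (8,2)@(17, 5): e=[-26,108,46] → .
    (5,3)@(11, 7): e=[50,68,10] → X
    (7,3)@(15, 7): e=[-6,84,50] → .
    (4,4)@(9, 9): e=[70,44,14] → X
    (7,4)@(15, 9): e=[-14,68,74] → .
    (3,5)@(7, 11): e=[90,20,18] → X
    (7,5)@(15, 11): e=[-22,52,98] → .
    (3,6)@(7, 13): e=[82,4,42] → X
    (6,6)@(13, 13): e=[-2,28,102] → .
  covered (16 px):
    . . . . . . . . . . .
    . . . . . . . X . . .
    . . . . . . X X . . .
    . . . . . X X . . . .
    . . . . X X X . . . .
    . . . X X X X . . . .
    . . . X X X . . . . .
    . . . . . X . . . . .
    . . . . . . . . . . .
T1:
  2·area = 156
  edge (22, 14)→(4, 8): d=(-18,-6) top-left  bias=+0
  edge (4, 8)→(18, 4): d=(14,-4) top-left  bias=+0
  edge (18, 4)→(22, 14): d=(4,10) right/bottom  bias=-1
    (7,2)@(15, 5): e=[120,2,34] → X
    (8,2)@(17, 5): e=[132,10,14] → X
    (9,2)@(19, 5): e=[144,18,-6] → .
    (0,3)@(1, 7): e=[0,-26,182] → .  [on edge]
    (4,3)@(9, 7): e=[48,6,102] → X
    (5,3)@(11, 7): e=[60,14,82] → X
    (6,3)@(13, 7): e=[72,22,62] → X
    (9,3)@(19, 7): e=[108,46,2] → X
    (10,3)@(21, 7): e=[120,54,-18] → .
    (3,4)@(7, 9): e=[0,26,130] → X  [on edge]
    (10,4)@(21, 9): e=[84,82,-10] → .
    (3,5)@(7, 11): e=[-36,54,138] → .
    (6,5)@(13, 11): e=[0,78,78] → X  [on edge]
    (9,6)@(19, 13): e=[0,130,26] → X  [on edge]
  covered (21 px):
    . . . . . . . . . . .
    . . . . . . . . . . .
    . . . . . . . X X . .
    . . . . X X X X X X .
    . . . X X X X X X X .
    . . . . . . X X X X .
    . . . . . . . . . X X
    . . . . . . . . . . .
    . . . . . . . . . . .
T2:
  2·area = 104  (B↔C swapped to make it positive)
  edge (18, 2)→(22, 14): d=(4,12) right/bottom  bias=-1
  edge (22, 14)→(14, 16): d=(-8,2) right/bottom  bias=-1
  edge (14, 16)→(18, 2): d=(4,-14) top-left  bias=+0
    (9,2)@(19, 5): e=[0,78,26] → .  [on edge]
    (8,3)@(17, 7): e=[32,66,6] → X
    (9,3)@(19, 7): e=[8,62,34] → X
    (10,3)@(21, 7): e=[-16,58,62] → .
    (8,4)@(17, 9): e=[40,50,14] → X
    (10,4)@(21, 9): e=[-8,42,70] → .
    (8,5)@(17, 11): e=[48,34,22] → X
    (10,5)@(21, 11): e=[0,26,78] → .  [on edge]
    (7,6)@(15, 13): e=[80,22,2] → X
    (10,6)@(21, 13): e=[8,10,86] → X
    (7,7)@(15, 15): e=[88,6,10] → X
    (9,7)@(19, 15): e=[40,-2,66] → .
  covered (12 px):
    . . . . . . . . . . .
    . . . . . . . . . . .
    . . . . . . . . . . .
    . . . . . . . . X X .
    . . . . . . . . X X .
    . . . . . . . . X X .
    . . . . . . . X X X X
    . . . . . . . X X . .
    . . . . . . . . . . .

Z-buffer (winner per pixel, '.' = empty):
  . . . . . . . . . . .
  . . . . . . . 0 . . .
  . . . . . . 0 1 1 . .
  . . . . 1 1 1 1 2 2 .
  . . . 1 1 1 1 1 2 2 .
  . . . 0 0 0 1 1 2 2 .
  . . . 0 0 0 . 2 2 2 2
  . . . . . 0 . 2 2 . .
  . . . . . . . . . . .

Result: -1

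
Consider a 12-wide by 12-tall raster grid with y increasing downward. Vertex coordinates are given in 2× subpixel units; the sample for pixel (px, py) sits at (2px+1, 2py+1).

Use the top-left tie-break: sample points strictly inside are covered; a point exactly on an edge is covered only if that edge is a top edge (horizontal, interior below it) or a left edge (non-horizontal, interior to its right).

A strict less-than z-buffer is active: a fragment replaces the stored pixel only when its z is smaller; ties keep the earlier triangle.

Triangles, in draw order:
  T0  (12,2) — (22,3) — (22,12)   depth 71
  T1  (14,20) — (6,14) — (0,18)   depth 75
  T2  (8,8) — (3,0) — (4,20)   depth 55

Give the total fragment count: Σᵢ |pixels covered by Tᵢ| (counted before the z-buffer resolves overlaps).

T0:
  2·area = 90
  edge (12, 2)→(22, 3): d=(10,1) right/bottom  bias=-1
  edge (22, 3)→(22, 12): d=(0,9) right/bottom  bias=-1
  edge (22, 12)→(12, 2): d=(-10,-10) top-left  bias=+0
    (5,0)@(11, 1): e=[-9,99,0] → ·  [on edge]
    (6,1)@(13, 3): e=[9,81,0] → #  [on edge]
    (7,1)@(15, 3): e=[7,63,20] → #
    (8,1)@(17, 3): e=[5,45,40] → #
    (9,1)@(19, 3): e=[3,27,60] → #
    (10,1)@(21, 3): e=[1,9,80] → #
    (11,1)@(23, 3): e=[-1,-9,100] → ·
    (6,2)@(13, 5): e=[29,81,-20] → ·
    (7,2)@(15, 5): e=[27,63,0] → #  [on edge]
    (11,2)@(23, 5): e=[19,-9,80] → ·
    (7,3)@(15, 7): e=[47,63,-20] → ·
    (8,3)@(17, 7): e=[45,45,0] → #  [on edge]
    (9,4)@(19, 9): e=[63,27,0] → #  [on edge]
    (10,5)@(21, 11): e=[81,9,0] → #  [on edge]
    (11,6)@(23, 13): e=[99,-9,0] → ·  [on edge]
  covered (15 px):
    · · · · · · · · · · · ·
    · · · · · · # # # # # ·
    · · · · · · · # # # # ·
    · · · · · · · · # # # ·
    · · · · · · · · · # # ·
    · · · · · · · · · · # ·
    · · · · · · · · · · · ·
    · · · · · · · · · · · ·
    · · · · · · · · · · · ·
    · · · · · · · · · · · ·
    · · · · · · · · · · · ·
    · · · · · · · · · · · ·
T1:
  2·area = 68  (B↔C swapped to make it positive)
  edge (14, 20)→(0, 18): d=(-14,-2) top-left  bias=+0
  edge (0, 18)→(6, 14): d=(6,-4) top-left  bias=+0
  edge (6, 14)→(14, 20): d=(8,6) right/bottom  bias=-1
    (2,7)@(5, 15): e=[52,2,14] → #
    (3,7)@(7, 15): e=[56,10,2] → #
    (4,7)@(9, 15): e=[60,18,-10] → ·
    (1,8)@(3, 17): e=[20,6,42] → #
    (4,8)@(9, 17): e=[32,30,6] → #
    (5,8)@(11, 17): e=[36,38,-6] → ·
    (1,9)@(3, 19): e=[-8,18,58] → ·
    (2,9)@(5, 19): e=[-4,26,46] → ·
    (3,9)@(7, 19): e=[0,34,34] → #  [on edge]
    (5,9)@(11, 19): e=[8,50,10] → #
    (6,9)@(13, 19): e=[12,58,-2] → ·
    (3,10)@(7, 21): e=[-28,46,50] → ·
    (10,10)@(21, 21): e=[0,102,-34] → ·  [on edge]
  covered (9 px):
    · · · · · · · · · · · ·
    · · · · · · · · · · · ·
    · · · · · · · · · · · ·
    · · · · · · · · · · · ·
    · · · · · · · · · · · ·
    · · · · · · · · · · · ·
    · · · · · · · · · · · ·
    · · # # · · · · · · · ·
    · # # # # · · · · · · ·
    · · · # # # · · · · · ·
    · · · · · · · · · · · ·
    · · · · · · · · · · · ·
T2:
  2·area = 92  (B↔C swapped to make it positive)
  edge (8, 8)→(4, 20): d=(-4,12) right/bottom  bias=-1
  edge (4, 20)→(3, 0): d=(-1,-20) top-left  bias=+0
  edge (3, 0)→(8, 8): d=(5,8) right/bottom  bias=-1
    (2,2)@(5, 5): e=[48,35,9] → #
    (3,2)@(7, 5): e=[24,75,-7] → ·
    (4,2)@(9, 5): e=[0,115,-23] → ·  [on edge]
    (2,3)@(5, 7): e=[40,33,19] → #
    (3,3)@(7, 7): e=[16,73,3] → #
    (4,3)@(9, 7): e=[-8,113,-13] → ·
    (2,4)@(5, 9): e=[32,31,29] → #
    (4,4)@(9, 9): e=[-16,111,-3] → ·
    (2,5)@(5, 11): e=[24,29,39] → #
    (3,5)@(7, 11): e=[0,69,23] → ·  [on edge]
    (2,6)@(5, 13): e=[16,27,49] → #
    (3,6)@(7, 13): e=[-8,67,33] → ·
    (2,8)@(5, 17): e=[0,23,69] → ·  [on edge]
    (1,11)@(3, 23): e=[0,-23,115] → ·  [on edge]
  covered (8 px):
    · · · · · · · · · · · ·
    · · · · · · · · · · · ·
    · · # · · · · · · · · ·
    · · # # · · · · · · · ·
    · · # # · · · · · · · ·
    · · # · · · · · · · · ·
    · · # · · · · · · · · ·
    · · # · · · · · · · · ·
    · · · · · · · · · · · ·
    · · · · · · · · · · · ·
    · · · · · · · · · · · ·
    · · · · · · · · · · · ·

Final: 32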